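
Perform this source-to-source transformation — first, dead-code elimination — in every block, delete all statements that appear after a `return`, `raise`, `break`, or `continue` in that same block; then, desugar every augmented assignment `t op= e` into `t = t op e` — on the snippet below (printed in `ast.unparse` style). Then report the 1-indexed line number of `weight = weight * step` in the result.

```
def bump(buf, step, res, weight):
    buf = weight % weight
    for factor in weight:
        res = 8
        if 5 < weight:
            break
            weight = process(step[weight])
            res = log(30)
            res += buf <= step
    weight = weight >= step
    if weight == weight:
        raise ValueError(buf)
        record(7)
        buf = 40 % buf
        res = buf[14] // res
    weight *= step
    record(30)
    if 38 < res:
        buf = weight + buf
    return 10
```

10

Transformed code:
def bump(buf, step, res, weight):
    buf = weight % weight
    for factor in weight:
        res = 8
        if 5 < weight:
            break
    weight = weight >= step
    if weight == weight:
        raise ValueError(buf)
    weight = weight * step
    record(30)
    if 38 < res:
        buf = weight + buf
    return 10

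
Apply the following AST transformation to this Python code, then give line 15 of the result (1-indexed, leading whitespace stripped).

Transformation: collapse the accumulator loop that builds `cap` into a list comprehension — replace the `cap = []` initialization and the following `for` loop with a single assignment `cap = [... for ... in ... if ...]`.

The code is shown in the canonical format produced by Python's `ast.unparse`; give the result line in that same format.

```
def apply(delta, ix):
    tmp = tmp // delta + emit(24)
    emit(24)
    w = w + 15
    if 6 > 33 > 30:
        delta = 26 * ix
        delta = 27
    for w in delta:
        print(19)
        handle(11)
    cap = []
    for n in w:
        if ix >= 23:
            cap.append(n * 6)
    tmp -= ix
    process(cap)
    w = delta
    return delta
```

Transformed code:
def apply(delta, ix):
    tmp = tmp // delta + emit(24)
    emit(24)
    w = w + 15
    if 6 > 33 > 30:
        delta = 26 * ix
        delta = 27
    for w in delta:
        print(19)
        handle(11)
    cap = [n * 6 for n in w if ix >= 23]
    tmp -= ix
    process(cap)
    w = delta
    return delta

return delta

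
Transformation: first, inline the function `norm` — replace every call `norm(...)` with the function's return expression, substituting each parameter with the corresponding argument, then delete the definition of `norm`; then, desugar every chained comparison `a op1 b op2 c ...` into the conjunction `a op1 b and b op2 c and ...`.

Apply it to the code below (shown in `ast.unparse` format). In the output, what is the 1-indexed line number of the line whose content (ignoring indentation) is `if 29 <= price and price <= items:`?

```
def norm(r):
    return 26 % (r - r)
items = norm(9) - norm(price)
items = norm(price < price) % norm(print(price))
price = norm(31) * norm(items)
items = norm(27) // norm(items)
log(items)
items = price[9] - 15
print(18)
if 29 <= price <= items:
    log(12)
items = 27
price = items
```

8

Transformed code:
items = 26 % (9 - 9) - 26 % (price - price)
items = 26 % ((price < price) - (price < price)) % (26 % (print(price) - print(price)))
price = 26 % (31 - 31) * (26 % (items - items))
items = 26 % (27 - 27) // (26 % (items - items))
log(items)
items = price[9] - 15
print(18)
if 29 <= price and price <= items:
    log(12)
items = 27
price = items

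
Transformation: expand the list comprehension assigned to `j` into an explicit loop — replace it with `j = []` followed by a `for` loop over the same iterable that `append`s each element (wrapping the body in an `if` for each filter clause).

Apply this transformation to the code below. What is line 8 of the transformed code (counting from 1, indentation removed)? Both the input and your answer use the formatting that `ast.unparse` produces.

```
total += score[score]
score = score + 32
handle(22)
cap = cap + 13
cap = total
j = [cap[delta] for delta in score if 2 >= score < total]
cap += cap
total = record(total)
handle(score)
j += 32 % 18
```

Transformed code:
total += score[score]
score = score + 32
handle(22)
cap = cap + 13
cap = total
j = []
for delta in score:
    if 2 >= score < total:
        j.append(cap[delta])
cap += cap
total = record(total)
handle(score)
j += 32 % 18

if 2 >= score < total:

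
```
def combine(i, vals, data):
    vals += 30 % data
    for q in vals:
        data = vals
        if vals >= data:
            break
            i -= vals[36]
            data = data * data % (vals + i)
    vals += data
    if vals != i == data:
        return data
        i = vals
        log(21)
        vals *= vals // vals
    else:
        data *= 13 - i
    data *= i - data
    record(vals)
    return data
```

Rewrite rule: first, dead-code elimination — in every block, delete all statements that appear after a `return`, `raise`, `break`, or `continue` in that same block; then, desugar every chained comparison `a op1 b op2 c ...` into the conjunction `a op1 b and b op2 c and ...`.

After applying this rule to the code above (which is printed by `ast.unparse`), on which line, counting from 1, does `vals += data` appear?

Transformed code:
def combine(i, vals, data):
    vals += 30 % data
    for q in vals:
        data = vals
        if vals >= data:
            break
    vals += data
    if vals != i and i == data:
        return data
    else:
        data *= 13 - i
    data *= i - data
    record(vals)
    return data

7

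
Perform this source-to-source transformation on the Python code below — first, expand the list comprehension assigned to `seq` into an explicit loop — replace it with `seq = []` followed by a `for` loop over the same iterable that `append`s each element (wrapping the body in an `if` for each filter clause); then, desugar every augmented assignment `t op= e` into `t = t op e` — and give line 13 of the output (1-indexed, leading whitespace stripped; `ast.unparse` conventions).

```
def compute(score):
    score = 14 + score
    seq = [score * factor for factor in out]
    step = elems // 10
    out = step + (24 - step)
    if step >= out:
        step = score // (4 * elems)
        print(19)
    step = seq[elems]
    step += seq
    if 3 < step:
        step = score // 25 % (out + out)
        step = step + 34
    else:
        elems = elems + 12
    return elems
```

if 3 < step:

Transformed code:
def compute(score):
    score = 14 + score
    seq = []
    for factor in out:
        seq.append(score * factor)
    step = elems // 10
    out = step + (24 - step)
    if step >= out:
        step = score // (4 * elems)
        print(19)
    step = seq[elems]
    step = step + seq
    if 3 < step:
        step = score // 25 % (out + out)
        step = step + 34
    else:
        elems = elems + 12
    return elems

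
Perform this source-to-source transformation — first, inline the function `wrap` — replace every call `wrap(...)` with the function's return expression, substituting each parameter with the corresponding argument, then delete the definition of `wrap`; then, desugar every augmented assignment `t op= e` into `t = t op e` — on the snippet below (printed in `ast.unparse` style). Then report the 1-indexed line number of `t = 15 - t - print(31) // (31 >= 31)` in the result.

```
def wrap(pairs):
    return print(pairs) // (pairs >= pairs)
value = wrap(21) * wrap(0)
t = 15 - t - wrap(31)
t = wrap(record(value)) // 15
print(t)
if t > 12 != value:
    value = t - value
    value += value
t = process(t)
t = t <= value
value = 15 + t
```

2

Transformed code:
value = print(21) // (21 >= 21) * (print(0) // (0 >= 0))
t = 15 - t - print(31) // (31 >= 31)
t = print(record(value)) // (record(value) >= record(value)) // 15
print(t)
if t > 12 != value:
    value = t - value
    value = value + value
t = process(t)
t = t <= value
value = 15 + t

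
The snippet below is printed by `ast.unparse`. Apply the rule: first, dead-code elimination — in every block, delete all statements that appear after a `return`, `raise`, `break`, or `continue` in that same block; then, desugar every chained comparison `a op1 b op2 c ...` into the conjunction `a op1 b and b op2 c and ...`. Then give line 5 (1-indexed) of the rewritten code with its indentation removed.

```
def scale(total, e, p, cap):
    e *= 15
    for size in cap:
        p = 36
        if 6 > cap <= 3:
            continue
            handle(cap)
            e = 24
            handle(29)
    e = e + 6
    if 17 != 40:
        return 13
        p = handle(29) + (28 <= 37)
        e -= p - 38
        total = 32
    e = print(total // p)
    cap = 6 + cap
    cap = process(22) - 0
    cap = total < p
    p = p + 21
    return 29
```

Transformed code:
def scale(total, e, p, cap):
    e *= 15
    for size in cap:
        p = 36
        if 6 > cap and cap <= 3:
            continue
    e = e + 6
    if 17 != 40:
        return 13
    e = print(total // p)
    cap = 6 + cap
    cap = process(22) - 0
    cap = total < p
    p = p + 21
    return 29

if 6 > cap and cap <= 3:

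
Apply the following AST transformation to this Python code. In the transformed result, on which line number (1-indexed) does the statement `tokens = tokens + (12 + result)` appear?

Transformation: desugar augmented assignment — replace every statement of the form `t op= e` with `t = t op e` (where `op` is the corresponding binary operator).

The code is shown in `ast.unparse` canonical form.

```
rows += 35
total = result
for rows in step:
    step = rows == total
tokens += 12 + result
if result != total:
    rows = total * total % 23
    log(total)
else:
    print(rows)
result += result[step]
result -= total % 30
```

5

Transformed code:
rows = rows + 35
total = result
for rows in step:
    step = rows == total
tokens = tokens + (12 + result)
if result != total:
    rows = total * total % 23
    log(total)
else:
    print(rows)
result = result + result[step]
result = result - total % 30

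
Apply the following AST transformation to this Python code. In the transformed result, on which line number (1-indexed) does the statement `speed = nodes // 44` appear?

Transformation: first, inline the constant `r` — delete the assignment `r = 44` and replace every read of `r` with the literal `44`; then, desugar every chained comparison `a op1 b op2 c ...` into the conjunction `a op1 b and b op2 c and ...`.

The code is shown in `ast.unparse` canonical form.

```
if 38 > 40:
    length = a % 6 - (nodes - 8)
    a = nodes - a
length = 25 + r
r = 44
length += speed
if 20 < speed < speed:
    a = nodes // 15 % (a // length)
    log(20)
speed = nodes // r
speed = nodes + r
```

Transformed code:
if 38 > 40:
    length = a % 6 - (nodes - 8)
    a = nodes - a
length = 25 + 44
length += speed
if 20 < speed and speed < speed:
    a = nodes // 15 % (a // length)
    log(20)
speed = nodes // 44
speed = nodes + 44

9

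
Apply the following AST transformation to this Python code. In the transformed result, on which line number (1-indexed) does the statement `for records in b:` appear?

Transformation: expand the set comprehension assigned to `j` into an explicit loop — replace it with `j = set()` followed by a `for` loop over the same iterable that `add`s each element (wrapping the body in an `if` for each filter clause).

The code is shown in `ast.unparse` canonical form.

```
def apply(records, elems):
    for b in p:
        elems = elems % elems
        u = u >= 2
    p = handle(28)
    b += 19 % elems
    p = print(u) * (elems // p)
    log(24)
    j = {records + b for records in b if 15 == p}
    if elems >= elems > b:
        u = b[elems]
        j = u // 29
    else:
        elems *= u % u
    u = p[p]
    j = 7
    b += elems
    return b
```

10

Transformed code:
def apply(records, elems):
    for b in p:
        elems = elems % elems
        u = u >= 2
    p = handle(28)
    b += 19 % elems
    p = print(u) * (elems // p)
    log(24)
    j = set()
    for records in b:
        if 15 == p:
            j.add(records + b)
    if elems >= elems > b:
        u = b[elems]
        j = u // 29
    else:
        elems *= u % u
    u = p[p]
    j = 7
    b += elems
    return b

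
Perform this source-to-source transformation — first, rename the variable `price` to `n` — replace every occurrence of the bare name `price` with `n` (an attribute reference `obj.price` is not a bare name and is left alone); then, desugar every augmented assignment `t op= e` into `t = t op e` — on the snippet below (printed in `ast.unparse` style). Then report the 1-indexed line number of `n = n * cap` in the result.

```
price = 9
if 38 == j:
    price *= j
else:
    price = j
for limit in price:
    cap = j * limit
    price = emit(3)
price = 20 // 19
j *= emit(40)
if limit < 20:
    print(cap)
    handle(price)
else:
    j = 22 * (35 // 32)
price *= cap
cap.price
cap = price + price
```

16

Transformed code:
n = 9
if 38 == j:
    n = n * j
else:
    n = j
for limit in n:
    cap = j * limit
    n = emit(3)
n = 20 // 19
j = j * emit(40)
if limit < 20:
    print(cap)
    handle(n)
else:
    j = 22 * (35 // 32)
n = n * cap
cap.price
cap = n + n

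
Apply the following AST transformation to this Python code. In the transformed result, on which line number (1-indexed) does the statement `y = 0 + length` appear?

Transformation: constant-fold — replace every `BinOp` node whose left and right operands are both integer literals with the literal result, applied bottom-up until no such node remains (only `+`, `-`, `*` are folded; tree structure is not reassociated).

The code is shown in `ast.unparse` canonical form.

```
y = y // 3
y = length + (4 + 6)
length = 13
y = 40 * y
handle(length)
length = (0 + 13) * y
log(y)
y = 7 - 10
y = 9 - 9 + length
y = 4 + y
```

9

Transformed code:
y = y // 3
y = length + 10
length = 13
y = 40 * y
handle(length)
length = 13 * y
log(y)
y = -3
y = 0 + length
y = 4 + y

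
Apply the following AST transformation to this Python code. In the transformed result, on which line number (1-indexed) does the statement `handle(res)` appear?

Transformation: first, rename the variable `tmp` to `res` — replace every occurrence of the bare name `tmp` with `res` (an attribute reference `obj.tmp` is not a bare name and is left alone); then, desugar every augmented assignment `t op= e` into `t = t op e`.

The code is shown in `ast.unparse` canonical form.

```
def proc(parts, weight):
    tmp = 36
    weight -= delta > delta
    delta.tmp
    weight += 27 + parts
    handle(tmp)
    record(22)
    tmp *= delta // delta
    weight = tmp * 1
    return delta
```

Transformed code:
def proc(parts, weight):
    res = 36
    weight = weight - (delta > delta)
    delta.tmp
    weight = weight + (27 + parts)
    handle(res)
    record(22)
    res = res * (delta // delta)
    weight = res * 1
    return delta

6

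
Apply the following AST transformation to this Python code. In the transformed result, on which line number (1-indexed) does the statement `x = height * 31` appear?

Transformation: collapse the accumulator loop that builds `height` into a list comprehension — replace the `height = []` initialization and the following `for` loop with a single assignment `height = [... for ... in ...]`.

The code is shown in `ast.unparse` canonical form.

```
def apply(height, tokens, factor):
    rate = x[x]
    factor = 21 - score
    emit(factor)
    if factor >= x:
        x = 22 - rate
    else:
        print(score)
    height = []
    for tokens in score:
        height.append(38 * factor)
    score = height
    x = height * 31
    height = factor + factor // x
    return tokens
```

Transformed code:
def apply(height, tokens, factor):
    rate = x[x]
    factor = 21 - score
    emit(factor)
    if factor >= x:
        x = 22 - rate
    else:
        print(score)
    height = [38 * factor for tokens in score]
    score = height
    x = height * 31
    height = factor + factor // x
    return tokens

11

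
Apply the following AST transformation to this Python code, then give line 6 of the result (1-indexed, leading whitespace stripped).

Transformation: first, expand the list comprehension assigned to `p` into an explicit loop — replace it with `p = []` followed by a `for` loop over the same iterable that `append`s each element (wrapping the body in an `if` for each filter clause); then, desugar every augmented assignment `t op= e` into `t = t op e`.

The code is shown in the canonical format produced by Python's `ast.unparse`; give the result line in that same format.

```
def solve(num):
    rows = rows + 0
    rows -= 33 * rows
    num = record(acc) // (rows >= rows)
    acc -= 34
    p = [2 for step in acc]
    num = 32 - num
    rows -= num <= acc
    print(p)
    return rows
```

Transformed code:
def solve(num):
    rows = rows + 0
    rows = rows - 33 * rows
    num = record(acc) // (rows >= rows)
    acc = acc - 34
    p = []
    for step in acc:
        p.append(2)
    num = 32 - num
    rows = rows - (num <= acc)
    print(p)
    return rows

p = []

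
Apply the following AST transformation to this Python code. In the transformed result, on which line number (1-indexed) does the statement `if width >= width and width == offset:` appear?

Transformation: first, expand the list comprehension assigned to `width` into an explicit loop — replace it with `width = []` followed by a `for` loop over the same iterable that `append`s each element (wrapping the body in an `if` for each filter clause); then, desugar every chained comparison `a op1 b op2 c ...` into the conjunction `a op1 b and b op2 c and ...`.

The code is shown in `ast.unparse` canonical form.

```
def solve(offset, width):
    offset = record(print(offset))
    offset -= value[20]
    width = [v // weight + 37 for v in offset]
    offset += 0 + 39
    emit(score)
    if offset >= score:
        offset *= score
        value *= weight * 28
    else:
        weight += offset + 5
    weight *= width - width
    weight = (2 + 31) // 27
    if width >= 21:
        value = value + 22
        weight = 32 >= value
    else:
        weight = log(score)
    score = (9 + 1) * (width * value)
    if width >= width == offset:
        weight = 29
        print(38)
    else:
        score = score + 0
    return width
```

Transformed code:
def solve(offset, width):
    offset = record(print(offset))
    offset -= value[20]
    width = []
    for v in offset:
        width.append(v // weight + 37)
    offset += 0 + 39
    emit(score)
    if offset >= score:
        offset *= score
        value *= weight * 28
    else:
        weight += offset + 5
    weight *= width - width
    weight = (2 + 31) // 27
    if width >= 21:
        value = value + 22
        weight = 32 >= value
    else:
        weight = log(score)
    score = (9 + 1) * (width * value)
    if width >= width and width == offset:
        weight = 29
        print(38)
    else:
        score = score + 0
    return width

22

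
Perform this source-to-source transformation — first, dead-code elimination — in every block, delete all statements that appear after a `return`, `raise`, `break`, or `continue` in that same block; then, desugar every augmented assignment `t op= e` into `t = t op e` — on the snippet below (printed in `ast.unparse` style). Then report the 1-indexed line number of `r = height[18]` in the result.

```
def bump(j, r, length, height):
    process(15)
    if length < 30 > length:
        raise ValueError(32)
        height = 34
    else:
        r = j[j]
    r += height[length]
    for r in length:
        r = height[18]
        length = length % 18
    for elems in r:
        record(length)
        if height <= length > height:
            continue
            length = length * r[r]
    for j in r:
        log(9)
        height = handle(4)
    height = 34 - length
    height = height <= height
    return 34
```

Transformed code:
def bump(j, r, length, height):
    process(15)
    if length < 30 > length:
        raise ValueError(32)
    else:
        r = j[j]
    r = r + height[length]
    for r in length:
        r = height[18]
        length = length % 18
    for elems in r:
        record(length)
        if height <= length > height:
            continue
    for j in r:
        log(9)
        height = handle(4)
    height = 34 - length
    height = height <= height
    return 34

9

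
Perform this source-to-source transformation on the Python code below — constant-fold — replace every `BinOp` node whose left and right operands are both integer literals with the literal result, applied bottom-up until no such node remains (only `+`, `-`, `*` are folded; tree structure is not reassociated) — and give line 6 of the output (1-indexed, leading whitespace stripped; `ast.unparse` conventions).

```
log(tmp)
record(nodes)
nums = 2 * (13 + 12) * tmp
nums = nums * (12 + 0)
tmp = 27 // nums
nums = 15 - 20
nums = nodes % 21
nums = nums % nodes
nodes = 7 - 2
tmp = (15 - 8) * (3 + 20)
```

nums = -5

Transformed code:
log(tmp)
record(nodes)
nums = 50 * tmp
nums = nums * 12
tmp = 27 // nums
nums = -5
nums = nodes % 21
nums = nums % nodes
nodes = 5
tmp = 161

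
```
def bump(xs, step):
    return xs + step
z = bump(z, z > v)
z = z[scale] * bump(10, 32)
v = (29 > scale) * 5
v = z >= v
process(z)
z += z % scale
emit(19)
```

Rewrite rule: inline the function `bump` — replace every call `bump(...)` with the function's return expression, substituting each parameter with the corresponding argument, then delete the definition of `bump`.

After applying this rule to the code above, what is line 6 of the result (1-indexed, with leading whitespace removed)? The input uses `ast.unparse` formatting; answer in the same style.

Transformed code:
z = z + (z > v)
z = z[scale] * (10 + 32)
v = (29 > scale) * 5
v = z >= v
process(z)
z += z % scale
emit(19)

z += z % scale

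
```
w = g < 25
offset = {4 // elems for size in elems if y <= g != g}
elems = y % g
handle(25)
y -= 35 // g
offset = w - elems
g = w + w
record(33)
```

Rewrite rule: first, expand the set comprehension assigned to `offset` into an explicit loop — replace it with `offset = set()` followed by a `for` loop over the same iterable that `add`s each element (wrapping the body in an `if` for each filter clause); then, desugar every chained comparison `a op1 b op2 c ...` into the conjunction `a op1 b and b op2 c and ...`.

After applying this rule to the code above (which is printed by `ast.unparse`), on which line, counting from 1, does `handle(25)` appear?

Transformed code:
w = g < 25
offset = set()
for size in elems:
    if y <= g and g != g:
        offset.add(4 // elems)
elems = y % g
handle(25)
y -= 35 // g
offset = w - elems
g = w + w
record(33)

7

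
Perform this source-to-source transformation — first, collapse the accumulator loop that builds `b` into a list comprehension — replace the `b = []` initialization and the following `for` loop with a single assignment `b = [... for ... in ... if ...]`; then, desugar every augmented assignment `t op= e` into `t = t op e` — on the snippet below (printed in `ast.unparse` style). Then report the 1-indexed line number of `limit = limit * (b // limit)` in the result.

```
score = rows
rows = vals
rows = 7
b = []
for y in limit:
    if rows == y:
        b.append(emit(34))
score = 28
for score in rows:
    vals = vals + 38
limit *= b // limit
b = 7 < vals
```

Transformed code:
score = rows
rows = vals
rows = 7
b = [emit(34) for y in limit if rows == y]
score = 28
for score in rows:
    vals = vals + 38
limit = limit * (b // limit)
b = 7 < vals

8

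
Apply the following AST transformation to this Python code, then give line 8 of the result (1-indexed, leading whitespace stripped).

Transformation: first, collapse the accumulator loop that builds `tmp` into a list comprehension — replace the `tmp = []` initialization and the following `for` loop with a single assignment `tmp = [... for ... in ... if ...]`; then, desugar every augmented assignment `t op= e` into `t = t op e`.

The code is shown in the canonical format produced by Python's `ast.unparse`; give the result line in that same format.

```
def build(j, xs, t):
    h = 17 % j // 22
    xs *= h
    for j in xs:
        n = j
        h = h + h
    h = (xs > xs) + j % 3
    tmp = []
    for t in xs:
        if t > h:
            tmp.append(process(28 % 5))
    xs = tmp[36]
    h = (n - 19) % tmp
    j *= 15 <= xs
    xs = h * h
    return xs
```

Transformed code:
def build(j, xs, t):
    h = 17 % j // 22
    xs = xs * h
    for j in xs:
        n = j
        h = h + h
    h = (xs > xs) + j % 3
    tmp = [process(28 % 5) for t in xs if t > h]
    xs = tmp[36]
    h = (n - 19) % tmp
    j = j * (15 <= xs)
    xs = h * h
    return xs

tmp = [process(28 % 5) for t in xs if t > h]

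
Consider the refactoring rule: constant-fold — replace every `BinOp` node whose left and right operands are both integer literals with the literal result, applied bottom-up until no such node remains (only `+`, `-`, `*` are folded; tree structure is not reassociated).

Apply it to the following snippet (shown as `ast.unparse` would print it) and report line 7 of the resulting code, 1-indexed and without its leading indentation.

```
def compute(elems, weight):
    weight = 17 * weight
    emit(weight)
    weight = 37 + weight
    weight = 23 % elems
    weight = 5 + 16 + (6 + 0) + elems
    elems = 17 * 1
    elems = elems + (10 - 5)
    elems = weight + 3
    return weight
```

elems = 17

Transformed code:
def compute(elems, weight):
    weight = 17 * weight
    emit(weight)
    weight = 37 + weight
    weight = 23 % elems
    weight = 27 + elems
    elems = 17
    elems = elems + 5
    elems = weight + 3
    return weight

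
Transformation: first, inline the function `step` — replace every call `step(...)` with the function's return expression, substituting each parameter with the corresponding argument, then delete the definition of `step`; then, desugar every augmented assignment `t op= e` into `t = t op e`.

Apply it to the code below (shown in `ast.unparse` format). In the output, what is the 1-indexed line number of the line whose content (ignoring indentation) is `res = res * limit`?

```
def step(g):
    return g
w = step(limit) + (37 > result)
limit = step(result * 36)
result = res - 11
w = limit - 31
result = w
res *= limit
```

6

Transformed code:
w = limit + (37 > result)
limit = result * 36
result = res - 11
w = limit - 31
result = w
res = res * limit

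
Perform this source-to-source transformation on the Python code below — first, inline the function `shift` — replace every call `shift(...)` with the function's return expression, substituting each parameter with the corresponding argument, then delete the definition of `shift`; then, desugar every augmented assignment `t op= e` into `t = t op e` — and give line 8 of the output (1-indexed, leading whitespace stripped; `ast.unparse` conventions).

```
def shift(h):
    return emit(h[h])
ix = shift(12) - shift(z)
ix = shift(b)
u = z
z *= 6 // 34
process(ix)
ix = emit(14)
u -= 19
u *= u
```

u = u * u

Transformed code:
ix = emit(12[12]) - emit(z[z])
ix = emit(b[b])
u = z
z = z * (6 // 34)
process(ix)
ix = emit(14)
u = u - 19
u = u * u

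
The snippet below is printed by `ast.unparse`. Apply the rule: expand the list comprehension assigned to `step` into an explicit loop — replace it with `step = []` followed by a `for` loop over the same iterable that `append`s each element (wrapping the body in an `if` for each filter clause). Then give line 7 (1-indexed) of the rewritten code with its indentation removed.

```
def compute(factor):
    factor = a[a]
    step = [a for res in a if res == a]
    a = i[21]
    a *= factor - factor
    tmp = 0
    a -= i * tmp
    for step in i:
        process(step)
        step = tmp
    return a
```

a = i[21]

Transformed code:
def compute(factor):
    factor = a[a]
    step = []
    for res in a:
        if res == a:
            step.append(a)
    a = i[21]
    a *= factor - factor
    tmp = 0
    a -= i * tmp
    for step in i:
        process(step)
        step = tmp
    return a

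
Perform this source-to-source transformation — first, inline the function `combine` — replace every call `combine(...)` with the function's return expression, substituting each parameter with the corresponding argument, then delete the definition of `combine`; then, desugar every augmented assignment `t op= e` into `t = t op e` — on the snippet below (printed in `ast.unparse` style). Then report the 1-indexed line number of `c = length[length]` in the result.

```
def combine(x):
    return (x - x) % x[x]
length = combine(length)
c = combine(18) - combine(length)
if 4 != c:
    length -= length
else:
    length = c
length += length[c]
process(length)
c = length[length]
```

9

Transformed code:
length = (length - length) % length[length]
c = (18 - 18) % 18[18] - (length - length) % length[length]
if 4 != c:
    length = length - length
else:
    length = c
length = length + length[c]
process(length)
c = length[length]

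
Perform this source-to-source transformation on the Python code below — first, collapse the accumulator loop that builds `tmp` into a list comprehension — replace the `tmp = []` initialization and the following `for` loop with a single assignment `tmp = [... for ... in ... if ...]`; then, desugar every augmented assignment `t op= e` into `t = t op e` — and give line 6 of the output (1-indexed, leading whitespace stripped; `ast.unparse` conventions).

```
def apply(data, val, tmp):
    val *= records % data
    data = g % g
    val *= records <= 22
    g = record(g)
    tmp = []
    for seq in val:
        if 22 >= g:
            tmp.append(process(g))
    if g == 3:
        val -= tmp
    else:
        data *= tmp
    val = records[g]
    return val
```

tmp = [process(g) for seq in val if 22 >= g]

Transformed code:
def apply(data, val, tmp):
    val = val * (records % data)
    data = g % g
    val = val * (records <= 22)
    g = record(g)
    tmp = [process(g) for seq in val if 22 >= g]
    if g == 3:
        val = val - tmp
    else:
        data = data * tmp
    val = records[g]
    return val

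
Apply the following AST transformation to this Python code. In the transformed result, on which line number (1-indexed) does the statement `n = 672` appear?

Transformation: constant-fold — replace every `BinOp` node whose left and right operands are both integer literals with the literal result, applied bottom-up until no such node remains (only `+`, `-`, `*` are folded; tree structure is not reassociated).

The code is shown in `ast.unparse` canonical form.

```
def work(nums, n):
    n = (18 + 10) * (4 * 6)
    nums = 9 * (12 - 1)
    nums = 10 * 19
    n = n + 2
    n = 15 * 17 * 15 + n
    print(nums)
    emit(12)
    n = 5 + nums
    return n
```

Transformed code:
def work(nums, n):
    n = 672
    nums = 99
    nums = 190
    n = n + 2
    n = 3825 + n
    print(nums)
    emit(12)
    n = 5 + nums
    return n

2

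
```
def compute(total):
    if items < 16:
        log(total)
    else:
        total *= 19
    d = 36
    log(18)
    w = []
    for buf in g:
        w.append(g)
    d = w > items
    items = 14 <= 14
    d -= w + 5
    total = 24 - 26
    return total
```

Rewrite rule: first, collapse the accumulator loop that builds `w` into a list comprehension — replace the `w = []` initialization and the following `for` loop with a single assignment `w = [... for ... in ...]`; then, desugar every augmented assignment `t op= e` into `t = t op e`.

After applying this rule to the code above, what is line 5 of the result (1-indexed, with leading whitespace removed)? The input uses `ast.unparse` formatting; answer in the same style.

Transformed code:
def compute(total):
    if items < 16:
        log(total)
    else:
        total = total * 19
    d = 36
    log(18)
    w = [g for buf in g]
    d = w > items
    items = 14 <= 14
    d = d - (w + 5)
    total = 24 - 26
    return total

total = total * 19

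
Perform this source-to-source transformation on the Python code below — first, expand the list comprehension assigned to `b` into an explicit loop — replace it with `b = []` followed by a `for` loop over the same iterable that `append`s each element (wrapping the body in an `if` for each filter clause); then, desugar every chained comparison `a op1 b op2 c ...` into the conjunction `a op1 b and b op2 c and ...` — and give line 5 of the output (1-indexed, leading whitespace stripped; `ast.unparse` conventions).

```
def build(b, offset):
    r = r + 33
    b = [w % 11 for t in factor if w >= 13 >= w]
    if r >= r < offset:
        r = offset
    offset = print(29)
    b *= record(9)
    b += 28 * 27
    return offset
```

Transformed code:
def build(b, offset):
    r = r + 33
    b = []
    for t in factor:
        if w >= 13 and 13 >= w:
            b.append(w % 11)
    if r >= r and r < offset:
        r = offset
    offset = print(29)
    b *= record(9)
    b += 28 * 27
    return offset

if w >= 13 and 13 >= w:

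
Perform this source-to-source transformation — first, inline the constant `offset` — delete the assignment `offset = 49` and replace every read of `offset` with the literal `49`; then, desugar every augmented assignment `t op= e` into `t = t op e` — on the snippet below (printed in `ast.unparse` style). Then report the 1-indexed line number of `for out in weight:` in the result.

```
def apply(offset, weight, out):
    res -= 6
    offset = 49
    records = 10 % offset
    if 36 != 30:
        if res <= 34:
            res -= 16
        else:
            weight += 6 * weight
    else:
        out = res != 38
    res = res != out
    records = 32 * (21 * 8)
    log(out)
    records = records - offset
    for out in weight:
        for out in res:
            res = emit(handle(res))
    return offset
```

15

Transformed code:
def apply(offset, weight, out):
    res = res - 6
    records = 10 % 49
    if 36 != 30:
        if res <= 34:
            res = res - 16
        else:
            weight = weight + 6 * weight
    else:
        out = res != 38
    res = res != out
    records = 32 * (21 * 8)
    log(out)
    records = records - 49
    for out in weight:
        for out in res:
            res = emit(handle(res))
    return 49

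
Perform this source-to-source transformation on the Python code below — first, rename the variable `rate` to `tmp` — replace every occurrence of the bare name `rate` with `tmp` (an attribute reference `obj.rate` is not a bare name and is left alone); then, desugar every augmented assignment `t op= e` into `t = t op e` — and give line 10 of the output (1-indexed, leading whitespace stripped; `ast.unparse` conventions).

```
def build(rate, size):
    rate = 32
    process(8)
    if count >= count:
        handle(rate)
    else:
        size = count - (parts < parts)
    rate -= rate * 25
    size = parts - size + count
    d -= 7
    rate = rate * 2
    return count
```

d = d - 7

Transformed code:
def build(tmp, size):
    tmp = 32
    process(8)
    if count >= count:
        handle(tmp)
    else:
        size = count - (parts < parts)
    tmp = tmp - tmp * 25
    size = parts - size + count
    d = d - 7
    tmp = tmp * 2
    return count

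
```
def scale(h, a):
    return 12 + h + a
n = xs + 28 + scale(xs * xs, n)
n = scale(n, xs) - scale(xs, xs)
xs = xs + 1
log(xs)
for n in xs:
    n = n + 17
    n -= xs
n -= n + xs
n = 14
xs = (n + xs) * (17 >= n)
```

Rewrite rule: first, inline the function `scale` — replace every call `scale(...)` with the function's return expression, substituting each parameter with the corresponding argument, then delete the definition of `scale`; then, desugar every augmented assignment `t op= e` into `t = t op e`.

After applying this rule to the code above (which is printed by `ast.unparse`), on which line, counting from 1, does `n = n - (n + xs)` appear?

Transformed code:
n = xs + 28 + (12 + xs * xs + n)
n = 12 + n + xs - (12 + xs + xs)
xs = xs + 1
log(xs)
for n in xs:
    n = n + 17
    n = n - xs
n = n - (n + xs)
n = 14
xs = (n + xs) * (17 >= n)

8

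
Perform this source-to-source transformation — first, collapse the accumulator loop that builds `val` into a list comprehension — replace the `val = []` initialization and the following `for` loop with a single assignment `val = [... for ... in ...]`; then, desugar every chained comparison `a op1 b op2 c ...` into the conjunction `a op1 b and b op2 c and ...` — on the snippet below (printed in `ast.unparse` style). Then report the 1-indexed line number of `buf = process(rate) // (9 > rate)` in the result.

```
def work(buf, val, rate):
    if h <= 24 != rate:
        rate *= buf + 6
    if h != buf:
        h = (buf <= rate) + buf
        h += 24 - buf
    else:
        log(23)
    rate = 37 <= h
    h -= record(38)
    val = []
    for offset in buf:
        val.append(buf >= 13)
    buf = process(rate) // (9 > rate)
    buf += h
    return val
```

Transformed code:
def work(buf, val, rate):
    if h <= 24 and 24 != rate:
        rate *= buf + 6
    if h != buf:
        h = (buf <= rate) + buf
        h += 24 - buf
    else:
        log(23)
    rate = 37 <= h
    h -= record(38)
    val = [buf >= 13 for offset in buf]
    buf = process(rate) // (9 > rate)
    buf += h
    return val

12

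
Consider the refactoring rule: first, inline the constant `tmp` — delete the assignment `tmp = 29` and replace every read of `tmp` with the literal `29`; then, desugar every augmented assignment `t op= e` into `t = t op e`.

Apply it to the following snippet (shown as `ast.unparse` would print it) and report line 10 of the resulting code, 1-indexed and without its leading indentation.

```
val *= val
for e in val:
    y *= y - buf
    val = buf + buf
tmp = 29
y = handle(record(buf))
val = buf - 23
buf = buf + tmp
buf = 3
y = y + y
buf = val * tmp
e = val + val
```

buf = val * 29

Transformed code:
val = val * val
for e in val:
    y = y * (y - buf)
    val = buf + buf
y = handle(record(buf))
val = buf - 23
buf = buf + 29
buf = 3
y = y + y
buf = val * 29
e = val + val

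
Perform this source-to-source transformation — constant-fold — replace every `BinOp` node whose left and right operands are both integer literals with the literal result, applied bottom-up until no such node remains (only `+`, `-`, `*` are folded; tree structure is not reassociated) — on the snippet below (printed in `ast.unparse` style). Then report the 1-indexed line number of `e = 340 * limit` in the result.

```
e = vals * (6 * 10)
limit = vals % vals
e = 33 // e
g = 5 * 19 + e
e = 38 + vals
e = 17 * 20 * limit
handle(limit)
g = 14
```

Transformed code:
e = vals * 60
limit = vals % vals
e = 33 // e
g = 95 + e
e = 38 + vals
e = 340 * limit
handle(limit)
g = 14

6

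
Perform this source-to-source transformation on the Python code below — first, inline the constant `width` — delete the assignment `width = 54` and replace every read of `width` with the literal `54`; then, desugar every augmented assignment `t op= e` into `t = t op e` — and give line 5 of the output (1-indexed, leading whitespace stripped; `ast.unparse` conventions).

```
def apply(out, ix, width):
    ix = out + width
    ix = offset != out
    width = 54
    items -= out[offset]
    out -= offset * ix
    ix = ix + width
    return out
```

Transformed code:
def apply(out, ix, width):
    ix = out + 54
    ix = offset != out
    items = items - out[offset]
    out = out - offset * ix
    ix = ix + 54
    return out

out = out - offset * ix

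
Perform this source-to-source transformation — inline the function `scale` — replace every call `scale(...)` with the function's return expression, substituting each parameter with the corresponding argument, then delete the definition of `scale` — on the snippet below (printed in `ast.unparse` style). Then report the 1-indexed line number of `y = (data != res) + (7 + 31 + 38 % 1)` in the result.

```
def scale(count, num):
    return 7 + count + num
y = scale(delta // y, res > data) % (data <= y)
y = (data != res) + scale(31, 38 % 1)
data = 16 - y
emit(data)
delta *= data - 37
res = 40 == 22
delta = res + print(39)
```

2

Transformed code:
y = (7 + delta // y + (res > data)) % (data <= y)
y = (data != res) + (7 + 31 + 38 % 1)
data = 16 - y
emit(data)
delta *= data - 37
res = 40 == 22
delta = res + print(39)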